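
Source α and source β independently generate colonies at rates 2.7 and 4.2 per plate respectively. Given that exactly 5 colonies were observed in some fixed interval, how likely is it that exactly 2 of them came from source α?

Given the total, each event is independently from source α with probability p = λ_α/(λ_α+λ_β) = 2.7/6.9 ≈ 0.3913.
So K ~ Binomial(5, 2.7/6.9): P(K = 2) = C(5,2) · (2.7/6.9)^2 · (4.2/6.9)^3 ≈ 0.3453.

0.3453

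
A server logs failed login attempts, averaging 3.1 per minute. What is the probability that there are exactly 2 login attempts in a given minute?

With mean μ = 3.1 per minute,
P(N = 2) = e^(−μ) μ^2/2! = e^(−3.1) · 3.1^2/2 ≈ 0.2165.

0.2165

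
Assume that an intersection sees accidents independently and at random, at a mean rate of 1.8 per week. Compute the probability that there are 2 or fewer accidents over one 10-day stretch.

0.5256

Over the interval, μ = 1.8 × 10/7 ≈ 2.57143 (a 10-day stretch = 10/7 weeks).
P(N ≤ 2) = Σ_{j=0}^{2} e^(−μ) μ^j/j! ≈ 0.5256.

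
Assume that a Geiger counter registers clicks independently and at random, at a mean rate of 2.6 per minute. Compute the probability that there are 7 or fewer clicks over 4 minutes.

0.1863

Over the interval, μ = 2.6 × 4 = 10.4 (4 minutes).
P(N ≤ 7) = Σ_{j=0}^{7} e^(−μ) μ^j/j! ≈ 0.1863.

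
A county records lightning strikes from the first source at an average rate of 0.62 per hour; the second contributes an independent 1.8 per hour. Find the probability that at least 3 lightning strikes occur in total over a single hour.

0.4355

Independent Poisson processes superpose: combined rate λ = 0.62 + 1.8 = 2.42 per hour.
So μ = 2.42.
P(N ≥ 3) = 1 − P(N ≤ 2) ≈ 0.4355.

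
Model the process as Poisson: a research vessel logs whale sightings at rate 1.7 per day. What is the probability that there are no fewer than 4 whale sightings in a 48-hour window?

0.4416

Over the interval, μ = 1.7 × 2 = 3.4 (a 48-hour window = 2 days).
P(N ≥ 4) = 1 − P(N ≤ 3) = 1 − Σ_{j=0}^{3} e^(−μ) μ^j/j! ≈ 0.4416.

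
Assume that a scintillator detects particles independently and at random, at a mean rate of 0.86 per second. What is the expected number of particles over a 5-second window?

E[N] = λt = 0.86 × 5 = 4.3 (a 5-second window = 5 seconds).

4.3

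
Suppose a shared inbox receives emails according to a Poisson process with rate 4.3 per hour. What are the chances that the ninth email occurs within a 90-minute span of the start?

Over the interval, μ = 4.3 × 1.5 = 6.45 (a 90-minute span = 1.5 hours).
The ninth arrival falls in the interval iff at least 9 events occur there: P(S_9 ≤ t) = P(N ≥ 9) = 1 − P(N ≤ 8) ≈ 0.2025.

0.2025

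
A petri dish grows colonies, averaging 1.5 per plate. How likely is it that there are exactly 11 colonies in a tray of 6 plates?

0.0970

Over the interval, μ = 1.5 × 6 = 9 (a tray of 6 plates = 6 plates).
P(N = 11) = e^(−μ) μ^11/11! = e^(−9) · 9^11/39916800 ≈ 0.0970.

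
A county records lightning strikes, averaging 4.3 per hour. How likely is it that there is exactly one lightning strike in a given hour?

With mean μ = 4.3 per hour,
P(N = 1) = e^(−μ) μ^1/1! = e^(−4.3) · 4.3^1/1 ≈ 0.0583.

0.0583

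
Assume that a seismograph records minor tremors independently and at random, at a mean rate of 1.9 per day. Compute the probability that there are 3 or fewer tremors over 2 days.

0.4735

Over the interval, μ = 1.9 × 2 = 3.8 (2 days).
P(N ≤ 3) = Σ_{j=0}^{3} e^(−μ) μ^j/j! ≈ 0.4735.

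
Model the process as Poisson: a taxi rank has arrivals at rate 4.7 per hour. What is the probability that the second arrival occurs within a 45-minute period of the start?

0.8667

Over the interval, μ = 4.7 × 0.75 = 3.525 (a 45-minute period = 0.75 hours).
The second arrival falls in the interval iff at least 2 events occur there: P(S_2 ≤ t) = P(N ≥ 2) = 1 − P(N ≤ 1) ≈ 0.8667.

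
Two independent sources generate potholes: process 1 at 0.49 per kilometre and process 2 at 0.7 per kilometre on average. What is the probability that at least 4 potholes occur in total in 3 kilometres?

0.4784

Independent Poisson processes superpose: combined rate λ = 0.49 + 0.7 = 1.19 per kilometre.
Over the interval, μ = 1.19 × 3 = 3.57 (3 kilometres).
P(N ≥ 4) = 1 − P(N ≤ 3) ≈ 0.4784.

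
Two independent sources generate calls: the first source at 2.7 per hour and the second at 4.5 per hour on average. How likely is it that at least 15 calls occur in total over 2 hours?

Independent Poisson processes superpose: combined rate λ = 2.7 + 4.5 = 7.2 per hour.
Over the interval, μ = 7.2 × 2 = 14.4 (2 hours).
P(N ≥ 15) = 1 − P(N ≤ 14) ≈ 0.4719.

0.4719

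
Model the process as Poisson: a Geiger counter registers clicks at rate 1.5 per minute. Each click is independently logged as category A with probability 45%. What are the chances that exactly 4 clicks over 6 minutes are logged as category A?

Thinning: the clicks that are logged as category A themselves form a Poisson process with rate 0.45 × 1.5 = 0.675 per minute.
Over the interval, μ = 0.675 × 6 = 4.05 (6 minutes).
P(N = 4) = e^(−4.05) · 4.05^4/4! ≈ 0.1953.

0.1953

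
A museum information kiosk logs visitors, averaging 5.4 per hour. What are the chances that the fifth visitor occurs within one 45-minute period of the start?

0.3809

Over the interval, μ = 5.4 × 0.75 = 4.05 (a 45-minute period = 0.75 hours).
The fifth arrival falls in the interval iff at least 5 events occur there: P(S_5 ≤ t) = P(N ≥ 5) = 1 − P(N ≤ 4) ≈ 0.3809.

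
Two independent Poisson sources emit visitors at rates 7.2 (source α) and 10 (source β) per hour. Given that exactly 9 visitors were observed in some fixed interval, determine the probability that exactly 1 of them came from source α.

0.0492

Given the total, each event is independently from source α with probability p = λ_α/(λ_α+λ_β) = 7.2/17.2 ≈ 0.4186.
So K ~ Binomial(9, 7.2/17.2): P(K = 1) = C(9,1) · (7.2/17.2)^1 · (10/17.2)^8 ≈ 0.0492.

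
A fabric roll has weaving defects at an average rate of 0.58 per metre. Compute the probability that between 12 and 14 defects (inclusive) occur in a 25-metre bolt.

0.2975

Over the interval, μ = 0.58 × 25 = 14.5 (a 25-metre bolt = 25 metres).
P(12 ≤ N ≤ 14) = Σ_{j=12}^{14} e^(−14.5) · 14.5^j/j! ≈ 0.2975.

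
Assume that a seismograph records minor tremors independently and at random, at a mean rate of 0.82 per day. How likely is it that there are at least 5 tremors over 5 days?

Over the interval, μ = 0.82 × 5 = 4.1 (5 days).
P(N ≥ 5) = 1 − P(N ≤ 4) = 1 − Σ_{j=0}^{4} e^(−μ) μ^j/j! ≈ 0.3907.

0.3907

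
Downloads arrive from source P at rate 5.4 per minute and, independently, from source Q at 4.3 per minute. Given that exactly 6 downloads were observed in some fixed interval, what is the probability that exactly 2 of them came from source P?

Given the total, each event is independently from source P with probability p = λ_P/(λ_P+λ_Q) = 5.4/9.7 ≈ 0.5567.
So K ~ Binomial(6, 5.4/9.7): P(K = 2) = C(6,2) · (5.4/9.7)^2 · (4.3/9.7)^4 ≈ 0.1795.

0.1795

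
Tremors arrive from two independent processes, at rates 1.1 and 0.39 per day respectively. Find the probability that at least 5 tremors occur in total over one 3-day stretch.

0.4622

Independent Poisson processes superpose: combined rate λ = 1.1 + 0.39 = 1.49 per day.
Over the interval, μ = 1.49 × 3 = 4.47 (a 3-day stretch = 3 days).
P(N ≥ 5) = 1 − P(N ≤ 4) ≈ 0.4622.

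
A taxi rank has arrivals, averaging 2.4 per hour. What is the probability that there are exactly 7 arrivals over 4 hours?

0.1010

Over the interval, μ = 2.4 × 4 = 9.6 (4 hours).
P(N = 7) = e^(−μ) μ^7/7! = e^(−9.6) · 9.6^7/5040 ≈ 0.1010.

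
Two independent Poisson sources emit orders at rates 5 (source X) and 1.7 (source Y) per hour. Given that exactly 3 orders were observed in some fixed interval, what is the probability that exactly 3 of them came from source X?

Given the total, each event is independently from source X with probability p = λ_X/(λ_X+λ_Y) = 5/6.7 ≈ 0.7463.
So K ~ Binomial(3, 5/6.7): P(K = 3) = C(3,3) · (5/6.7)^3 · (1.7/6.7)^0 ≈ 0.4156.

0.4156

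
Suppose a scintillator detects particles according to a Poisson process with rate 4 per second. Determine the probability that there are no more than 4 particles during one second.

0.6288

With mean μ = 4 per second,
P(N ≤ 4) = Σ_{j=0}^{4} e^(−μ) μ^j/j! ≈ 0.6288.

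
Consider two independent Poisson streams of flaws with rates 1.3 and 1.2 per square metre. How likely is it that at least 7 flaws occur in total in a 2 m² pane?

Independent Poisson processes superpose: combined rate λ = 1.3 + 1.2 = 2.5 per square metre.
Over the interval, μ = 2.5 × 2 = 5 (a 2 m² pane = 2 square metres).
P(N ≥ 7) = 1 − P(N ≤ 6) ≈ 0.2378.

0.2378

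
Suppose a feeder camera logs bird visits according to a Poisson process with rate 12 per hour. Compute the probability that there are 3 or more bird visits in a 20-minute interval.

Over the interval, μ = 12 × 1/3 = 4 (a 20-minute interval = 1/3 hours).
P(N ≥ 3) = 1 − P(N ≤ 2) = 1 − Σ_{j=0}^{2} e^(−μ) μ^j/j! ≈ 0.7619.

0.7619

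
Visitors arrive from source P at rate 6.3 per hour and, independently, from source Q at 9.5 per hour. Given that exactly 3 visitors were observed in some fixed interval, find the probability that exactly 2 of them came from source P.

0.2868

Given the total, each event is independently from source P with probability p = λ_P/(λ_P+λ_Q) = 6.3/15.8 ≈ 0.3987.
So K ~ Binomial(3, 6.3/15.8): P(K = 2) = C(3,2) · (6.3/15.8)^2 · (9.5/15.8)^1 ≈ 0.2868.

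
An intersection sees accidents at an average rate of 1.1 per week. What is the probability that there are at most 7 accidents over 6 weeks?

Over the interval, μ = 1.1 × 6 = 6.6 (6 weeks).
P(N ≤ 7) = Σ_{j=0}^{7} e^(−μ) μ^j/j! ≈ 0.6581.

0.6581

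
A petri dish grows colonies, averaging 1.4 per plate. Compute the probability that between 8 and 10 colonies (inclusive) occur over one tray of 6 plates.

0.3756

Over the interval, μ = 1.4 × 6 = 8.4 (a tray of 6 plates = 6 plates).
P(8 ≤ N ≤ 10) = Σ_{j=8}^{10} e^(−8.4) · 8.4^j/j! ≈ 0.3756.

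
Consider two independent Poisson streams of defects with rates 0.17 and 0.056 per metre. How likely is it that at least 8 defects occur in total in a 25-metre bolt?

Independent Poisson processes superpose: combined rate λ = 0.17 + 0.056 = 0.226 per metre.
Over the interval, μ = 0.226 × 25 = 5.65 (a 25-metre bolt = 25 metres).
P(N ≥ 8) = 1 − P(N ≤ 7) ≈ 0.2094.

0.2094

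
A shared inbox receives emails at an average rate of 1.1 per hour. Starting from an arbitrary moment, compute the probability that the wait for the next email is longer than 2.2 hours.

0.0889

The wait for the next event is exponential with rate λ = 1.1 per hour.
P(T > 2.2) = e^(−λt) = e^(−1.1 × 2.2) = e^(−2.42) ≈ 0.0889.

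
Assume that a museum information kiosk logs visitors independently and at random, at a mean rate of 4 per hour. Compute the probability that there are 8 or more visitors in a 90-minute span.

Over the interval, μ = 4 × 1.5 = 6 (a 90-minute span = 1.5 hours).
P(N ≥ 8) = 1 − P(N ≤ 7) = 1 − Σ_{j=0}^{7} e^(−μ) μ^j/j! ≈ 0.2560.

0.2560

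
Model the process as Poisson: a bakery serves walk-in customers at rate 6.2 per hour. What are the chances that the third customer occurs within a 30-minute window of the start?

0.5988

Over the interval, μ = 6.2 × 0.5 = 3.1 (a 30-minute window = 0.5 hours).
The third arrival falls in the interval iff at least 3 events occur there: P(S_3 ≤ t) = P(N ≥ 3) = 1 − P(N ≤ 2) ≈ 0.5988.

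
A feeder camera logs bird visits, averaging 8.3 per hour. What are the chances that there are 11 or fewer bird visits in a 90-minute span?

Over the interval, μ = 8.3 × 1.5 = 12.45 (a 90-minute span = 1.5 hours).
P(N ≤ 11) = Σ_{j=0}^{11} e^(−μ) μ^j/j! ≈ 0.4112.

0.4112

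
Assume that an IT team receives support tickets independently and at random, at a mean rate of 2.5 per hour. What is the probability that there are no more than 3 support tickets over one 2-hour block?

Over the interval, μ = 2.5 × 2 = 5 (a 2-hour block = 2 hours).
P(N ≤ 3) = Σ_{j=0}^{3} e^(−μ) μ^j/j! ≈ 0.2650.

0.2650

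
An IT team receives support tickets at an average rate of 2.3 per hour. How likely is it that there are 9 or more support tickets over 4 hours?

Over the interval, μ = 2.3 × 4 = 9.2 (4 hours).
P(N ≥ 9) = 1 − P(N ≤ 8) = 1 − Σ_{j=0}^{8} e^(−μ) μ^j/j! ≈ 0.5704.

0.5704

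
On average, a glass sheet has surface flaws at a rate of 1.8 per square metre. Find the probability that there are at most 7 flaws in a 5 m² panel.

Over the interval, μ = 1.8 × 5 = 9 (a 5 m² panel = 5 square metres).
P(N ≤ 7) = Σ_{j=0}^{7} e^(−μ) μ^j/j! ≈ 0.3239.

0.3239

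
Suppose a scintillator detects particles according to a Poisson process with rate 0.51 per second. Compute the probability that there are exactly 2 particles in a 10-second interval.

Over the interval, μ = 0.51 × 10 = 5.1 (a 10-second interval = 10 seconds).
P(N = 2) = e^(−μ) μ^2/2! = e^(−5.1) · 5.1^2/2 ≈ 0.0793.

0.0793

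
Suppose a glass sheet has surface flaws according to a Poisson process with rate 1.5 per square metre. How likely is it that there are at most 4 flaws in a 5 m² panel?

Over the interval, μ = 1.5 × 5 = 7.5 (a 5 m² panel = 5 square metres).
P(N ≤ 4) = Σ_{j=0}^{4} e^(−μ) μ^j/j! ≈ 0.1321.

0.1321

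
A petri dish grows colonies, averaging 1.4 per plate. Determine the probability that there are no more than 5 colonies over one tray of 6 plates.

0.1573

Over the interval, μ = 1.4 × 6 = 8.4 (a tray of 6 plates = 6 plates).
P(N ≤ 5) = Σ_{j=0}^{5} e^(−μ) μ^j/j! ≈ 0.1573.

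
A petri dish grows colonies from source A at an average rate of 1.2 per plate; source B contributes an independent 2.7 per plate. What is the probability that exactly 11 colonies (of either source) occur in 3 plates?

0.1169

Independent Poisson processes superpose: combined rate λ = 1.2 + 2.7 = 3.9 per plate.
Over the interval, μ = 3.9 × 3 = 11.7 (3 plates).
P(N = 11) = e^(−11.7) · 11.7^11/11! ≈ 0.1169.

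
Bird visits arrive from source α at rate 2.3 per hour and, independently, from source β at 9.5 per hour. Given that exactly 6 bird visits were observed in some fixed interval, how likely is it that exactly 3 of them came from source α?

0.0773

Given the total, each event is independently from source α with probability p = λ_α/(λ_α+λ_β) = 2.3/11.8 ≈ 0.1949.
So K ~ Binomial(6, 2.3/11.8): P(K = 3) = C(6,3) · (2.3/11.8)^3 · (9.5/11.8)^3 ≈ 0.0773.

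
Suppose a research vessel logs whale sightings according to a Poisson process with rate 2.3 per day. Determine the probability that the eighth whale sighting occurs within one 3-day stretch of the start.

0.3864

Over the interval, μ = 2.3 × 3 = 6.9 (a 3-day stretch = 3 days).
The eighth arrival falls in the interval iff at least 8 events occur there: P(S_8 ≤ t) = P(N ≥ 8) = 1 − P(N ≤ 7) ≈ 0.3864.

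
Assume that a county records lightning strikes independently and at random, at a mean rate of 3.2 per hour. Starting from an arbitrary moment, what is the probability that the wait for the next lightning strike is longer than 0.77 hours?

0.0851

The wait for the next event is exponential with rate λ = 3.2 per hour.
P(T > 0.77) = e^(−λt) = e^(−3.2 × 0.77) = e^(−2.464) ≈ 0.0851.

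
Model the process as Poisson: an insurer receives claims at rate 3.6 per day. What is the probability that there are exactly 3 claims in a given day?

0.2125

With mean μ = 3.6 per day,
P(N = 3) = e^(−μ) μ^3/3! = e^(−3.6) · 3.6^3/6 ≈ 0.2125.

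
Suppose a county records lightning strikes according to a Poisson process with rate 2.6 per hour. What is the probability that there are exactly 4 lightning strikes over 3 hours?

0.0632

Over the interval, μ = 2.6 × 3 = 7.8 (3 hours).
P(N = 4) = e^(−μ) μ^4/4! = e^(−7.8) · 7.8^4/24 ≈ 0.0632.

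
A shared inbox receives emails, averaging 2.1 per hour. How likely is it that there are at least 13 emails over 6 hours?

0.4923

Over the interval, μ = 2.1 × 6 = 12.6 (6 hours).
P(N ≥ 13) = 1 − P(N ≤ 12) = 1 − Σ_{j=0}^{12} e^(−μ) μ^j/j! ≈ 0.4923.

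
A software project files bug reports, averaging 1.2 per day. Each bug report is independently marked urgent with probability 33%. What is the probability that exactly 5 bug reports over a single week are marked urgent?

0.0853

Thinning: the bug reports that are marked urgent themselves form a Poisson process with rate 0.33 × 1.2 = 0.396 per day.
Over the interval, μ = 0.396 × 7 = 2.772 (a week = 7 days).
P(N = 5) = e^(−2.772) · 2.772^5/5! ≈ 0.0853.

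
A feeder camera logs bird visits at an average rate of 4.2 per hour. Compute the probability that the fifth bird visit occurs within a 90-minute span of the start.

0.7531

Over the interval, μ = 4.2 × 1.5 = 6.3 (a 90-minute span = 1.5 hours).
The fifth arrival falls in the interval iff at least 5 events occur there: P(S_5 ≤ t) = P(N ≥ 5) = 1 − P(N ≤ 4) ≈ 0.7531.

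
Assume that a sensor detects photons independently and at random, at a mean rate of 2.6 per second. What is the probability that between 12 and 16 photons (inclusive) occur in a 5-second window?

Over the interval, μ = 2.6 × 5 = 13 (a 5-second window = 5 seconds).
P(12 ≤ N ≤ 16) = Σ_{j=12}^{16} e^(−13) · 13^j/j! ≈ 0.4823.

0.4823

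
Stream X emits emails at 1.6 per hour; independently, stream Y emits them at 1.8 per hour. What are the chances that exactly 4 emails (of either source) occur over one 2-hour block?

0.0992

Independent Poisson processes superpose: combined rate λ = 1.6 + 1.8 = 3.4 per hour.
Over the interval, μ = 3.4 × 2 = 6.8 (a 2-hour block = 2 hours).
P(N = 4) = e^(−6.8) · 6.8^4/4! ≈ 0.0992.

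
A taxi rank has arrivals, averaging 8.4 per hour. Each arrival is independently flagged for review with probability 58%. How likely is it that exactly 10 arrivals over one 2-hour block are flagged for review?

Thinning: the arrivals that are flagged for review themselves form a Poisson process with rate 0.58 × 8.4 = 4.872 per hour.
Over the interval, μ = 4.872 × 2 = 9.744 (a 2-hour block = 2 hours).
P(N = 10) = e^(−9.744) · 9.744^10/10! ≈ 0.1247.

0.1247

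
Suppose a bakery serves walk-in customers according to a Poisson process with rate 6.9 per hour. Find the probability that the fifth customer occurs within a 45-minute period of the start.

0.5897

Over the interval, μ = 6.9 × 0.75 = 5.175 (a 45-minute period = 0.75 hours).
The fifth arrival falls in the interval iff at least 5 events occur there: P(S_5 ≤ t) = P(N ≥ 5) = 1 − P(N ≤ 4) ≈ 0.5897.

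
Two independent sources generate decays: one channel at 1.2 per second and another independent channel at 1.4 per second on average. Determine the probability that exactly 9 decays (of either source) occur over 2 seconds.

0.0423

Independent Poisson processes superpose: combined rate λ = 1.2 + 1.4 = 2.6 per second.
Over the interval, μ = 2.6 × 2 = 5.2 (2 seconds).
P(N = 9) = e^(−5.2) · 5.2^9/9! ≈ 0.0423.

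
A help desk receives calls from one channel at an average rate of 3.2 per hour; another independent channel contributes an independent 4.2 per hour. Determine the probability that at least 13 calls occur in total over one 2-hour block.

0.7155

Independent Poisson processes superpose: combined rate λ = 3.2 + 4.2 = 7.4 per hour.
Over the interval, μ = 7.4 × 2 = 14.8 (a 2-hour block = 2 hours).
P(N ≥ 13) = 1 − P(N ≤ 12) ≈ 0.7155.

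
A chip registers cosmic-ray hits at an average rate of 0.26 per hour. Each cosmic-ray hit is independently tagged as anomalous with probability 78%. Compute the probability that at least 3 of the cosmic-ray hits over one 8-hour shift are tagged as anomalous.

0.2224

Thinning: the cosmic-ray hits that are tagged as anomalous themselves form a Poisson process with rate 0.78 × 0.26 = 0.2028 per hour.
Over the interval, μ = 0.2028 × 8 = 1.6224 (an 8-hour shift = 8 hours).
P(N ≥ 3) = 1 − P(N ≤ 2) ≈ 0.2224.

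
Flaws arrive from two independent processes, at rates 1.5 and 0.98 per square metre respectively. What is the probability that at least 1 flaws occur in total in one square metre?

0.9163

Independent Poisson processes superpose: combined rate λ = 1.5 + 0.98 = 2.48 per square metre.
So μ = 2.48.
P(N ≥ 1) = 1 − P(N ≤ 0) ≈ 0.9163.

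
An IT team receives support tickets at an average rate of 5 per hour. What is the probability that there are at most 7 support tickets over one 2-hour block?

Over the interval, μ = 5 × 2 = 10 (a 2-hour block = 2 hours).
P(N ≤ 7) = Σ_{j=0}^{7} e^(−μ) μ^j/j! ≈ 0.2202.

0.2202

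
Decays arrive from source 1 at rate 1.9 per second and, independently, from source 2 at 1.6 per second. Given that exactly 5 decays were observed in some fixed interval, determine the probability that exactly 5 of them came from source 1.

Given the total, each event is independently from source 1 with probability p = λ_1/(λ_1+λ_2) = 1.9/3.5 ≈ 0.5429.
So K ~ Binomial(5, 1.9/3.5): P(K = 5) = C(5,5) · (1.9/3.5)^5 · (1.6/3.5)^0 ≈ 0.0471.

0.0471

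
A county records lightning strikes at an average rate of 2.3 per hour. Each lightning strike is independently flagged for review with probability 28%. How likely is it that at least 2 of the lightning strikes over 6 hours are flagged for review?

0.8979

Thinning: the lightning strikes that are flagged for review themselves form a Poisson process with rate 0.28 × 2.3 = 0.644 per hour.
Over the interval, μ = 0.644 × 6 = 3.864 (6 hours).
P(N ≥ 2) = 1 − P(N ≤ 1) ≈ 0.8979.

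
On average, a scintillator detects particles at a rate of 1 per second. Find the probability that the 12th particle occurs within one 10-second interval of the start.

0.3032

Over the interval, μ = 1 × 10 = 10 (a 10-second interval = 10 seconds).
The 12th arrival falls in the interval iff at least 12 events occur there: P(S_12 ≤ t) = P(N ≥ 12) = 1 − P(N ≤ 11) ≈ 0.3032.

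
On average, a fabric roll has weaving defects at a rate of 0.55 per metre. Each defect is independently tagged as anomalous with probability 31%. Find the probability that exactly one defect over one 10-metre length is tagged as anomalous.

0.3099

Thinning: the defects that are tagged as anomalous themselves form a Poisson process with rate 0.31 × 0.55 = 0.1705 per metre.
Over the interval, μ = 0.1705 × 10 = 1.705 (a 10-metre length = 10 metres).
P(N = 1) = e^(−1.705) · 1.705^1/1! ≈ 0.3099.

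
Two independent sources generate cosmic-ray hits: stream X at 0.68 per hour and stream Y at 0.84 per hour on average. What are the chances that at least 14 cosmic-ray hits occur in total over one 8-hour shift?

0.3355

Independent Poisson processes superpose: combined rate λ = 0.68 + 0.84 = 1.52 per hour.
Over the interval, μ = 1.52 × 8 = 12.16 (an 8-hour shift = 8 hours).
P(N ≥ 14) = 1 − P(N ≤ 13) ≈ 0.3355.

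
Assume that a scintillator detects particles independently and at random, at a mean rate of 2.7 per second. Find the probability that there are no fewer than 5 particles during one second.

With mean μ = 2.7 per second,
P(N ≥ 5) = 1 − P(N ≤ 4) = 1 − Σ_{j=0}^{4} e^(−μ) μ^j/j! ≈ 0.1371.

0.1371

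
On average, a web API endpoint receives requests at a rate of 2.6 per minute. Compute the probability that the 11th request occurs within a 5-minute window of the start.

Over the interval, μ = 2.6 × 5 = 13 (a 5-minute window = 5 minutes).
The 11th arrival falls in the interval iff at least 11 events occur there: P(S_11 ≤ t) = P(N ≥ 11) = 1 − P(N ≤ 10) ≈ 0.7483.

0.7483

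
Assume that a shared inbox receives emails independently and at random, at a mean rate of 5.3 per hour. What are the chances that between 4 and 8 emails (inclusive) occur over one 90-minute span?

0.5557

Over the interval, μ = 5.3 × 1.5 = 7.95 (a 90-minute span = 1.5 hours).
P(4 ≤ N ≤ 8) = Σ_{j=4}^{8} e^(−7.95) · 7.95^j/j! ≈ 0.5557.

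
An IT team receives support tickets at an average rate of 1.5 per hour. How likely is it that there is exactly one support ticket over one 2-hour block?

Over the interval, μ = 1.5 × 2 = 3 (a 2-hour block = 2 hours).
P(N = 1) = e^(−μ) μ^1/1! = e^(−3) · 3^1/1 ≈ 0.1494.

0.1494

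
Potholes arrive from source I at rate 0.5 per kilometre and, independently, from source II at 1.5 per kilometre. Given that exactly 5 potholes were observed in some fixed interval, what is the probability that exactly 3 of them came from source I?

0.0879

Given the total, each event is independently from source I with probability p = λ_I/(λ_I+λ_II) = 0.5/2 = 0.2500.
So K ~ Binomial(5, 0.5/2): P(K = 3) = C(5,3) · (0.5/2)^3 · (1.5/2)^2 ≈ 0.0879.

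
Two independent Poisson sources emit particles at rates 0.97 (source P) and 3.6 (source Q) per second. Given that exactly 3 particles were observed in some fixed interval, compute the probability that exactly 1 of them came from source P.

Given the total, each event is independently from source P with probability p = λ_P/(λ_P+λ_Q) = 0.97/4.57 ≈ 0.2123.
So K ~ Binomial(3, 0.97/4.57): P(K = 1) = C(3,1) · (0.97/4.57)^1 · (3.6/4.57)^2 ≈ 0.3951.

0.3951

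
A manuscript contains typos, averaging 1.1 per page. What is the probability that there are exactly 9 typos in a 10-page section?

0.1085

Over the interval, μ = 1.1 × 10 = 11 (a 10-page section = 10 pages).
P(N = 9) = e^(−μ) μ^9/9! = e^(−11) · 11^9/362880 ≈ 0.1085.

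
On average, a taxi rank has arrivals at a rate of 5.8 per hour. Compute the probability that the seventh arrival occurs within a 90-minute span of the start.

Over the interval, μ = 5.8 × 1.5 = 8.7 (a 90-minute span = 1.5 hours).
The seventh arrival falls in the interval iff at least 7 events occur there: P(S_7 ≤ t) = P(N ≥ 7) = 1 − P(N ≤ 6) ≈ 0.7645.

0.7645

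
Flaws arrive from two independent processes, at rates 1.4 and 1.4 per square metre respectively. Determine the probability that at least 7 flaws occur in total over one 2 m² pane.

Independent Poisson processes superpose: combined rate λ = 1.4 + 1.4 = 2.8 per square metre.
Over the interval, μ = 2.8 × 2 = 5.6 (a 2 m² pane = 2 square metres).
P(N ≥ 7) = 1 − P(N ≤ 6) ≈ 0.3297.

0.3297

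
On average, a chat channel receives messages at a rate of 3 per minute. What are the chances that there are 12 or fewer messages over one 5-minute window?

Over the interval, μ = 3 × 5 = 15 (a 5-minute window = 5 minutes).
P(N ≤ 12) = Σ_{j=0}^{12} e^(−μ) μ^j/j! ≈ 0.2676.

0.2676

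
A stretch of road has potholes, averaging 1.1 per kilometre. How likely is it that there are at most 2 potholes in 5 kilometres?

Over the interval, μ = 1.1 × 5 = 5.5 (5 kilometres).
P(N ≤ 2) = Σ_{j=0}^{2} e^(−μ) μ^j/j! ≈ 0.0884.

0.0884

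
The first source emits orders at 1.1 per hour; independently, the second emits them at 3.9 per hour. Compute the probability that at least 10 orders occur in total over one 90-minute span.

0.2236

Independent Poisson processes superpose: combined rate λ = 1.1 + 3.9 = 5 per hour.
Over the interval, μ = 5 × 1.5 = 7.5 (a 90-minute span = 1.5 hours).
P(N ≥ 10) = 1 − P(N ≤ 9) ≈ 0.2236.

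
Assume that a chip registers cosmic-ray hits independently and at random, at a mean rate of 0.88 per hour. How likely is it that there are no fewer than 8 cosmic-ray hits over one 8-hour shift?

0.4072

Over the interval, μ = 0.88 × 8 = 7.04 (an 8-hour shift = 8 hours).
P(N ≥ 8) = 1 − P(N ≤ 7) = 1 − Σ_{j=0}^{7} e^(−μ) μ^j/j! ≈ 0.4072.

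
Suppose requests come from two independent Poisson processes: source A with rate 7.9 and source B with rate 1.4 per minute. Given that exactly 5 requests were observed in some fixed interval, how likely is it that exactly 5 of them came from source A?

Given the total, each event is independently from source A with probability p = λ_A/(λ_A+λ_B) = 7.9/9.3 ≈ 0.8495.
So K ~ Binomial(5, 7.9/9.3): P(K = 5) = C(5,5) · (7.9/9.3)^5 · (1.4/9.3)^0 ≈ 0.4423.

0.4423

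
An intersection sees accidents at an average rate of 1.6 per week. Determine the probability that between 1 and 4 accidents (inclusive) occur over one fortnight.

Over the interval, μ = 1.6 × 2 = 3.2 (a fortnight = 2 weeks).
P(1 ≤ N ≤ 4) = Σ_{j=1}^{4} e^(−3.2) · 3.2^j/j! ≈ 0.7399.

0.7399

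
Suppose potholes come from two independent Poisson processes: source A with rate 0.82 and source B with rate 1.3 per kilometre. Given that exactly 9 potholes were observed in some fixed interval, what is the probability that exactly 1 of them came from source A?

0.0696

Given the total, each event is independently from source A with probability p = λ_A/(λ_A+λ_B) = 0.82/2.12 ≈ 0.3868.
So K ~ Binomial(9, 0.82/2.12): P(K = 1) = C(9,1) · (0.82/2.12)^1 · (1.3/2.12)^8 ≈ 0.0696.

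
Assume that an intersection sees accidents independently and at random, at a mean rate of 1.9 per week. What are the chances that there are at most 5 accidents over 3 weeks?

Over the interval, μ = 1.9 × 3 = 5.7 (3 weeks).
P(N ≤ 5) = Σ_{j=0}^{5} e^(−μ) μ^j/j! ≈ 0.4950.

0.4950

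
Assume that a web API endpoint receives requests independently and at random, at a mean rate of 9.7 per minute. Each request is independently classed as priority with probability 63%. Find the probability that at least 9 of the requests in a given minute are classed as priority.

Thinning: the requests that are classed as priority themselves form a Poisson process with rate 0.63 × 9.7 = 6.111 per minute.
So μ = 6.111.
P(N ≥ 9) = 1 − P(N ≤ 8) ≈ 0.1644.

0.1644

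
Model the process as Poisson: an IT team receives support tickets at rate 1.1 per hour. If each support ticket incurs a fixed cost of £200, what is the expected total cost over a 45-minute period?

E[N] = 1.1 × 0.75 = 0.825 (a 45-minute period = 0.75 hours); E[cost] = 0.825 × £200 = £165.

£165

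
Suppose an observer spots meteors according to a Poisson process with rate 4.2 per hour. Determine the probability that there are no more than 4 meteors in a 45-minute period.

Over the interval, μ = 4.2 × 0.75 = 3.15 (a 45-minute period = 0.75 hours).
P(N ≤ 4) = Σ_{j=0}^{4} e^(−μ) μ^j/j! ≈ 0.7895.

0.7895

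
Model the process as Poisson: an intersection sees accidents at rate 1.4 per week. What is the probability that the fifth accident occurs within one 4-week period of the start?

Over the interval, μ = 1.4 × 4 = 5.6 (a 4-week period = 4 weeks).
The fifth arrival falls in the interval iff at least 5 events occur there: P(S_5 ≤ t) = P(N ≥ 5) = 1 − P(N ≤ 4) ≈ 0.6578.

0.6578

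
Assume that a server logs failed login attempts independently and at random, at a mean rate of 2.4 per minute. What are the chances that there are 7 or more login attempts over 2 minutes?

0.2092

Over the interval, μ = 2.4 × 2 = 4.8 (2 minutes).
P(N ≥ 7) = 1 − P(N ≤ 6) = 1 − Σ_{j=0}^{6} e^(−μ) μ^j/j! ≈ 0.2092.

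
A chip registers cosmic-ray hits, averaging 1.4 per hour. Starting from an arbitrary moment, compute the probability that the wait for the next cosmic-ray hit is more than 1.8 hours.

0.0805

The wait for the next event is exponential with rate λ = 1.4 per hour.
P(T > 1.8) = e^(−λt) = e^(−1.4 × 1.8) = e^(−2.52) ≈ 0.0805.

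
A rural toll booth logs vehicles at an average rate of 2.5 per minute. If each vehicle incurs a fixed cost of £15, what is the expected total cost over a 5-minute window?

E[N] = 2.5 × 5 = 12.5 (a 5-minute window = 5 minutes); E[cost] = 12.5 × £15 = £187.5.

£187.5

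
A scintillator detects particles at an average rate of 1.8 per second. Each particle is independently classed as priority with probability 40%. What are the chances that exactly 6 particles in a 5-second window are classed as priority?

0.0826

Thinning: the particles that are classed as priority themselves form a Poisson process with rate 0.4 × 1.8 = 0.72 per second.
Over the interval, μ = 0.72 × 5 = 3.6 (a 5-second window = 5 seconds).
P(N = 6) = e^(−3.6) · 3.6^6/6! ≈ 0.0826.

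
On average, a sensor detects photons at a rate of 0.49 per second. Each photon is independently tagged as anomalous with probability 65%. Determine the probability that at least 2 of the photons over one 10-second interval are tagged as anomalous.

Thinning: the photons that are tagged as anomalous themselves form a Poisson process with rate 0.65 × 0.49 = 0.3185 per second.
Over the interval, μ = 0.3185 × 10 = 3.185 (a 10-second interval = 10 seconds).
P(N ≥ 2) = 1 − P(N ≤ 1) ≈ 0.8268.

0.8268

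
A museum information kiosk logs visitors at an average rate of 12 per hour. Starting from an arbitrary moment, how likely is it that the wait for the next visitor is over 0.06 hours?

The wait for the next event is exponential with rate λ = 12 per hour.
P(T > 0.06) = e^(−λt) = e^(−12 × 0.06) = e^(−0.72) ≈ 0.4868.

0.4868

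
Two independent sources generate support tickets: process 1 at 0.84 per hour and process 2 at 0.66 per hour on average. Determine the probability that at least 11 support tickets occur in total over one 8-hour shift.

Independent Poisson processes superpose: combined rate λ = 0.84 + 0.66 = 1.5 per hour.
Over the interval, μ = 1.5 × 8 = 12 (an 8-hour shift = 8 hours).
P(N ≥ 11) = 1 − P(N ≤ 10) ≈ 0.6528.

0.6528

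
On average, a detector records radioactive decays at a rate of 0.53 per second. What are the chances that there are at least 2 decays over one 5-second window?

0.7421

Over the interval, μ = 0.53 × 5 = 2.65 (a 5-second window = 5 seconds).
P(N ≥ 2) = 1 − P(N ≤ 1) = 1 − Σ_{j=0}^{1} e^(−μ) μ^j/j! ≈ 0.7421.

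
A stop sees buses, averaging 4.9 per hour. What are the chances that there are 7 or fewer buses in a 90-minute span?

0.5467

Over the interval, μ = 4.9 × 1.5 = 7.35 (a 90-minute span = 1.5 hours).
P(N ≤ 7) = Σ_{j=0}^{7} e^(−μ) μ^j/j! ≈ 0.5467.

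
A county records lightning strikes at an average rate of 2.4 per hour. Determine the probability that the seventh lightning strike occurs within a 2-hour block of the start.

0.2092

Over the interval, μ = 2.4 × 2 = 4.8 (a 2-hour block = 2 hours).
The seventh arrival falls in the interval iff at least 7 events occur there: P(S_7 ≤ t) = P(N ≥ 7) = 1 − P(N ≤ 6) ≈ 0.2092.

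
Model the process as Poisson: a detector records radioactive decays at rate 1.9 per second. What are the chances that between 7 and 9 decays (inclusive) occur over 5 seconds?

Over the interval, μ = 1.9 × 5 = 9.5 (5 seconds).
P(7 ≤ N ≤ 9) = Σ_{j=7}^{9} e^(−9.5) · 9.5^j/j! ≈ 0.3569.

0.3569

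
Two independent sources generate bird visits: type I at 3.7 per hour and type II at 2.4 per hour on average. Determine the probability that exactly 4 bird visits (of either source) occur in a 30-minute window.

Independent Poisson processes superpose: combined rate λ = 3.7 + 2.4 = 6.1 per hour.
Over the interval, μ = 6.1 × 0.5 = 3.05 (a 30-minute window = 0.5 hours).
P(N = 4) = e^(−3.05) · 3.05^4/4! ≈ 0.1708.

0.1708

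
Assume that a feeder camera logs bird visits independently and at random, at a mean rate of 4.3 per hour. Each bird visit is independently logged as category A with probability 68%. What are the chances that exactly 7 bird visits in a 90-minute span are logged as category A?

0.0771

Thinning: the bird visits that are logged as category A themselves form a Poisson process with rate 0.68 × 4.3 = 2.924 per hour.
Over the interval, μ = 2.924 × 1.5 = 4.386 (a 90-minute span = 1.5 hours).
P(N = 7) = e^(−4.386) · 4.386^7/7! ≈ 0.0771.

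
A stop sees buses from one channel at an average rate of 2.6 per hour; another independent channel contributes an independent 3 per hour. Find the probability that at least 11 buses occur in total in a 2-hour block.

Independent Poisson processes superpose: combined rate λ = 2.6 + 3 = 5.6 per hour.
Over the interval, μ = 5.6 × 2 = 11.2 (a 2-hour block = 2 hours).
P(N ≥ 11) = 1 − P(N ≤ 10) ≈ 0.5638.

0.5638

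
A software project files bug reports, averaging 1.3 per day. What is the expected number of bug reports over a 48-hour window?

E[N] = λt = 1.3 × 2 = 2.6 (a 48-hour window = 2 days).

2.6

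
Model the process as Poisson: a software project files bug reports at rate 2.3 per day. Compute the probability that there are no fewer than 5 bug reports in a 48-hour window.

Over the interval, μ = 2.3 × 2 = 4.6 (a 48-hour window = 2 days).
P(N ≥ 5) = 1 − P(N ≤ 4) = 1 − Σ_{j=0}^{4} e^(−μ) μ^j/j! ≈ 0.4868.

0.4868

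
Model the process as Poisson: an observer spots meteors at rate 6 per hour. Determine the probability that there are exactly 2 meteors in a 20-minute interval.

Over the interval, μ = 6 × 1/3 = 2 (a 20-minute interval = 1/3 hours).
P(N = 2) = e^(−μ) μ^2/2! = e^(−2) · 2^2/2 ≈ 0.2707.

0.2707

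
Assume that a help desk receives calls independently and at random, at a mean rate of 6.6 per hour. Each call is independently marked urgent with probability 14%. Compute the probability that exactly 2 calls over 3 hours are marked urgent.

0.2403

Thinning: the calls that are marked urgent themselves form a Poisson process with rate 0.14 × 6.6 = 0.924 per hour.
Over the interval, μ = 0.924 × 3 = 2.772 (3 hours).
P(N = 2) = e^(−2.772) · 2.772^2/2! ≈ 0.2403.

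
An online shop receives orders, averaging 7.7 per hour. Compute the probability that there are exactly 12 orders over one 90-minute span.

Over the interval, μ = 7.7 × 1.5 = 11.55 (a 90-minute span = 1.5 hours).
P(N = 12) = e^(−μ) μ^12/12! = e^(−11.55) · 11.55^12/479001600 ≈ 0.1134.

0.1134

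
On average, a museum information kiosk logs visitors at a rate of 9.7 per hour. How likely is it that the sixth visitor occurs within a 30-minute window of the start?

Over the interval, μ = 9.7 × 0.5 = 4.85 (a 30-minute window = 0.5 hours).
The sixth arrival falls in the interval iff at least 6 events occur there: P(S_6 ≤ t) = P(N ≥ 6) = 1 − P(N ≤ 5) ≈ 0.3577.

0.3577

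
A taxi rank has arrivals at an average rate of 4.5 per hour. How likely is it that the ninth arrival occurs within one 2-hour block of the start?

Over the interval, μ = 4.5 × 2 = 9 (a 2-hour block = 2 hours).
The ninth arrival falls in the interval iff at least 9 events occur there: P(S_9 ≤ t) = P(N ≥ 9) = 1 − P(N ≤ 8) ≈ 0.5443.

0.5443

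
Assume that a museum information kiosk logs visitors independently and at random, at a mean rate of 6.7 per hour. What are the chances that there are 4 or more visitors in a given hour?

0.9012

With mean μ = 6.7 per hour,
P(N ≥ 4) = 1 − P(N ≤ 3) = 1 − Σ_{j=0}^{3} e^(−μ) μ^j/j! ≈ 0.9012.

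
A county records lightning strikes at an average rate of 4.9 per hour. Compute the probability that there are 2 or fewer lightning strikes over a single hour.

0.1333

With mean μ = 4.9 per hour,
P(N ≤ 2) = Σ_{j=0}^{2} e^(−μ) μ^j/j! ≈ 0.1333.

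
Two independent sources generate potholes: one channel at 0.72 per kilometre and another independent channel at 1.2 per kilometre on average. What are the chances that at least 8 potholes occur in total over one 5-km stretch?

Independent Poisson processes superpose: combined rate λ = 0.72 + 1.2 = 1.92 per kilometre.
Over the interval, μ = 1.92 × 5 = 9.6 (a 5-km stretch = 5 kilometres).
P(N ≥ 8) = 1 − P(N ≤ 7) ≈ 0.7416.

0.7416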